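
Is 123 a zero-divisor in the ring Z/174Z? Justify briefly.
YES

gcd(123, 174) = 3 > 1, so 123 is not a unit in Z/174Z. In Z/nZ every nonzero non-unit is a zero-divisor: explicitly, take b = 174/gcd = 58 ≠ 0 (mod 174); then 123·58 = 7134 = 41·174, i.e. 123·58 ≡ 0 (mod 174). So 123 is a zero-divisor.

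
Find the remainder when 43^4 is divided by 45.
Use repeated squaring. Binary(4) = 100. Walk through the bits of the exponent 4 left-to-right: at each bit after the leading one, square the running value, then multiply by 43 if the bit is 1 (always reducing mod 45):
  bit 1 = 1 (leading): start with 43.
  bit 2 = 0: square 43^2 = 1849 ≡ 4 (mod 45).
  bit 3 = 0: square 4^2 = 16 (mod 45).
Final value: 43^4 ≡ 16 (mod 45).

Final answer: 16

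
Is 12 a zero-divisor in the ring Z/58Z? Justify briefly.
YES

gcd(12, 58) = 2 > 1, so 12 is not a unit in Z/58Z. In Z/nZ every nonzero non-unit is a zero-divisor: explicitly, take b = 58/gcd = 29 ≠ 0 (mod 58); then 12·29 = 348 = 6·58, i.e. 12·29 ≡ 0 (mod 58). So 12 is a zero-divisor.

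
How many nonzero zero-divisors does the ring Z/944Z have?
In Z/944Z each nonzero element is either a unit (gcd with 944 is 1) or a zero-divisor (gcd > 1). The number of units is φ(944): factorise 944 = 2^4 · 59, so φ(944) = (2^4 − 2^3) · (59 − 1) = 8 · 58 = 464. The nonzero elements number 944 − 1 = 943. Hence the nonzero zero-divisors number 943 − 464 = 479.

Final answer: Z/944Z has 479 nonzero zero-divisors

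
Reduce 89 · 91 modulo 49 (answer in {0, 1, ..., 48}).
Reduce the factors first: 89 ≡ 40, 91 ≡ 42 (mod 49), so 89 · 91 ≡ 40 · 42 (mod 49). 40 · 42 = 1680. Dividing by 49: 1680 = 34·49 + 14. So (89 · 91) mod 49 = 14.

Final answer: 14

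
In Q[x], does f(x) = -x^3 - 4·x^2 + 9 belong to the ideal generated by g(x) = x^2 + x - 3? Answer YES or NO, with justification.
In Q[x] the ideal (g) consists of all multiples of g, so f ∈ (g) iff g | f, i.e. iff the remainder of f on division by g is 0. Divide f by g (g is monic, so eliminate the leading term of the running remainder at each step):
  leading term -x^3: subtract (-x)·g(x) = -x^3 - x^2 + 3·x, leaving -3·x^2 - 3·x + 9
  leading term -3·x^2: subtract (-3)·g(x) = -3·x^2 - 3·x + 9, leaving 0
The remainder is 0, so f(x) = g(x) · h(x) with h(x) = -x - 3. Hence g | f, i.e. f ∈ (g).

Final answer: YES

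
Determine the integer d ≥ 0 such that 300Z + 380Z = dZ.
(300, 380) = (20); d = 20

In the PID Z, (a, b) is generated by gcd(a, b). Compute gcd(380, 300) with the extended Euclidean algorithm, tracking rows (r, s, t) with s·380 + t·300 = r:
  row A: (380, 1, 0)   [1·380 + 0·300 = 380]
  row B: (300, 0, 1)   [0·380 + 1·300 = 300]
  380 = 1·300 + 80   → row C = row A − 1·row B = (80, 1, −1)   [check: 1·380 − 1·300 = 80]
  300 = 3·80 + 60   → row D = row B − 3·row C = (60, −3, 4)   [check: −3·380 + 4·300 = 60]
  80 = 1·60 + 20   → row E = row C − 1·row D = (20, 4, −5)   [check: 4·380 − 5·300 = 20]
  60 = 3·20 + 0   → remainder 0, stop. gcd = 20 (last nonzero row E).
So gcd(300, 380) = 20, with Bézout identity 4·380 − 5·300 = 20. Containment (⊇): the Bézout identity exhibits 20 as an element of (300, 380), giving (20) ⊆ (300, 380). Containment (⊆): since 20 | 300 and 20 | 380 (300 = 20·15, 380 = 20·19), every Z-linear combination of 300 and 380 is divisible by 20, so (300, 380) ⊆ (20). Therefore (300, 380) = (20), d = 20.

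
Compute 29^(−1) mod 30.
29^(−1) ≡ 29 (mod 30)

Apply the extended Euclidean algorithm to (30, 29), tracking rows (r, s, t) with s·30 + t·29 = r. Each division r_prev = q·r_cur + r_new produces the new row as (previous row) − q·(current row):
  row A: (30, 1, 0)   [1·30 + 0·29 = 30]
  row B: (29, 0, 1)   [0·30 + 1·29 = 29]
  30 = 1·29 + 1   → row C = row A − 1·row B = (1, 1, −1)   [check: 1·30 − 1·29 = 1]
  29 = 29·1 + 0   → remainder 0, stop. gcd = 1 (last nonzero row C).
The gcd is 1, so 29 is invertible mod 30. The last nonzero row gives 1·30 − 1·29 = 1, so t = −1. So 29^(−1) ≡ −1 ≡ 29 (mod 30). Verify: 29 · 29 = 841 ≡ 1 (mod 30). ✓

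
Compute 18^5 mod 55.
Use repeated squaring. Binary(5) = 101. Walk through the bits of the exponent 5 left-to-right: at each bit after the leading one, square the running value, then multiply by 18 if the bit is 1 (always reducing mod 55):
  bit 1 = 1 (leading): start with 18.
  bit 2 = 0: square 18^2 = 324 ≡ 49 (mod 55).
  bit 3 = 1: square 49^2 = 2401 ≡ 36; bit is 1, so multiply 36·18 = 648 ≡ 43 (mod 55).
Final value: 18^5 ≡ 43 (mod 55).

Final answer: 43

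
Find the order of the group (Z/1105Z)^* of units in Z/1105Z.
|(Z/1105Z)^*| = 768

(Z/1105Z)^* consists of the classes a with gcd(a, 1105) = 1, so its order is φ(1105). φ is multiplicative, with φ(p^e) = p^e − p^(e−1). Factorise 1105 = 5 · 13 · 17. Then
  φ(1105) = (5 − 1) · (13 − 1) · (17 − 1) = 4 · 12 · 16 = 768.
Thus |(Z/1105Z)^*| = 768.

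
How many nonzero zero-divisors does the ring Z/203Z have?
Z/203Z has 34 nonzero zero-divisors

In Z/203Z each nonzero element is either a unit (gcd with 203 is 1) or a zero-divisor (gcd > 1). The number of units is φ(203): factorise 203 = 7 · 29, so φ(203) = (7 − 1) · (29 − 1) = 6 · 28 = 168. The nonzero elements number 203 − 1 = 202. Hence the nonzero zero-divisors number 202 − 168 = 34.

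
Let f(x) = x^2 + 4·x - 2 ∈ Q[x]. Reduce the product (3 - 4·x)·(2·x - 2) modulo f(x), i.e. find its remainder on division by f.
First multiply in Q[x] without reducing: a · b = -8·x^2 + 14·x - 6. Now divide by f(x) = x^2 + 4·x - 2, eliminating the leading term at each step:
  leading term -8·x^2: subtract (-8)·f(x) = -8·x^2 - 32·x + 16, leaving 46·x - 22
The degree is now < 2, so this is the remainder. Hence a · b ≡ 46·x - 22 in Q[x]/(f).

Final answer: a · b ≡ 46·x - 22 (mod f(x))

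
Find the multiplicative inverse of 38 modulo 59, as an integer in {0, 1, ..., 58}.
38^(−1) ≡ 14 (mod 59)

Apply the extended Euclidean algorithm to (59, 38), tracking rows (r, s, t) with s·59 + t·38 = r. Each division r_prev = q·r_cur + r_new produces the new row as (previous row) − q·(current row):
  row A: (59, 1, 0)   [1·59 + 0·38 = 59]
  row B: (38, 0, 1)   [0·59 + 1·38 = 38]
  59 = 1·38 + 21   → row C = row A − 1·row B = (21, 1, −1)   [check: 1·59 − 1·38 = 21]
  38 = 1·21 + 17   → row D = row B − 1·row C = (17, −1, 2)   [check: −1·59 + 2·38 = 17]
  21 = 1·17 + 4   → row E = row C − 1·row D = (4, 2, −3)   [check: 2·59 − 3·38 = 4]
  17 = 4·4 + 1   → row F = row D − 4·row E = (1, −9, 14)   [check: −9·59 + 14·38 = 1]
  4 = 4·1 + 0   → remainder 0, stop. gcd = 1 (last nonzero row F).
The gcd is 1, so 38 is invertible mod 59. The last nonzero row gives −9·59 + 14·38 = 1, so t = 14. So 38^(−1) ≡ 14 (mod 59). Verify: 38 · 14 = 532 ≡ 1 (mod 59). ✓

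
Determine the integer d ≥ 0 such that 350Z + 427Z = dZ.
(350, 427) = (7); d = 7

In the PID Z, (a, b) is generated by gcd(a, b). Compute gcd(427, 350) with the extended Euclidean algorithm, tracking rows (r, s, t) with s·427 + t·350 = r:
  row A: (427, 1, 0)   [1·427 + 0·350 = 427]
  row B: (350, 0, 1)   [0·427 + 1·350 = 350]
  427 = 1·350 + 77   → row C = row A − 1·row B = (77, 1, −1)   [check: 1·427 − 1·350 = 77]
  350 = 4·77 + 42   → row D = row B − 4·row C = (42, −4, 5)   [check: −4·427 + 5·350 = 42]
  77 = 1·42 + 35   → row E = row C − 1·row D = (35, 5, −6)   [check: 5·427 − 6·350 = 35]
  42 = 1·35 + 7   → row F = row D − 1·row E = (7, −9, 11)   [check: −9·427 + 11·350 = 7]
  35 = 5·7 + 0   → remainder 0, stop. gcd = 7 (last nonzero row F).
So gcd(350, 427) = 7, with Bézout identity −9·427 + 11·350 = 7. Containment (⊇): the Bézout identity exhibits 7 as an element of (350, 427), giving (7) ⊆ (350, 427). Containment (⊆): since 7 | 350 and 7 | 427 (350 = 7·50, 427 = 7·61), every Z-linear combination of 350 and 427 is divisible by 7, so (350, 427) ⊆ (7). Therefore (350, 427) = (7), d = 7.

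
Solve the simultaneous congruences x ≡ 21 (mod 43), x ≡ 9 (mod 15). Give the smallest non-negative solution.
The moduli 43, 15 are pairwise coprime, so by the CRT there is a unique solution mod 43·15 = 645.
Solve by successive substitution. Start with x ≡ 21 (mod 43).
  Combine with x ≡ 9 (mod 15): write x = 21 + 43·t and require 21 + 43·t ≡ 9 (mod 15), i.e. 43·t ≡ 9 − 21 ≡ 3 (mod 15). Since 43^(−1) ≡ 7 (mod 15) (43 ≡ 13 (mod 15)), t ≡ 7·3 ≡ 6 (mod 15). So x ≡ 21 + 43·6 = 279 (mod 645).
Unique solution in [0, 645): x = 279.

Final answer: x ≡ 279 (mod 645); the representative in [0, 645) is 279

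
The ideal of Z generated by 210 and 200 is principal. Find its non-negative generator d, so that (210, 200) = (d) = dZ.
(210, 200) = (10); d = 10

In the PID Z, (a, b) is generated by gcd(a, b). Compute gcd(210, 200) with the extended Euclidean algorithm, tracking rows (r, s, t) with s·210 + t·200 = r:
  row A: (210, 1, 0)   [1·210 + 0·200 = 210]
  row B: (200, 0, 1)   [0·210 + 1·200 = 200]
  210 = 1·200 + 10   → row C = row A − 1·row B = (10, 1, −1)   [check: 1·210 − 1·200 = 10]
  200 = 20·10 + 0   → remainder 0, stop. gcd = 10 (last nonzero row C).
So gcd(210, 200) = 10, with Bézout identity 1·210 − 1·200 = 10. Containment (⊇): the Bézout identity exhibits 10 as an element of (210, 200), giving (10) ⊆ (210, 200). Containment (⊆): since 10 | 210 and 10 | 200 (210 = 10·21, 200 = 10·20), every Z-linear combination of 210 and 200 is divisible by 10, so (210, 200) ⊆ (10). Therefore (210, 200) = (10), d = 10.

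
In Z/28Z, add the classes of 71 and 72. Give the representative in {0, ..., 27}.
Reduce the summands first: 71 ≡ 15, 72 ≡ 16 (mod 28), so 71 + 72 ≡ 15 + 16 (mod 28). 15 + 16 = 31; 31 = 1·28 + 3, so (71 + 72) mod 28 = 3.

Final answer: 3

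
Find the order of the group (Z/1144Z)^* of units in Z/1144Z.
|(Z/1144Z)^*| = 480

(Z/1144Z)^* consists of the classes a with gcd(a, 1144) = 1, so its order is φ(1144). φ is multiplicative, with φ(p^e) = p^e − p^(e−1). Factorise 1144 = 2^3 · 11 · 13. Then
  φ(1144) = (2^3 − 2^2) · (11 − 1) · (13 − 1) = 4 · 10 · 12 = 480.
Thus |(Z/1144Z)^*| = 480.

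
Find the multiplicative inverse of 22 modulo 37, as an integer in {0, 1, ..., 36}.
22^(−1) ≡ 32 (mod 37)

Apply the extended Euclidean algorithm to (37, 22), tracking rows (r, s, t) with s·37 + t·22 = r. Each division r_prev = q·r_cur + r_new produces the new row as (previous row) − q·(current row):
  row A: (37, 1, 0)   [1·37 + 0·22 = 37]
  row B: (22, 0, 1)   [0·37 + 1·22 = 22]
  37 = 1·22 + 15   → row C = row A − 1·row B = (15, 1, −1)   [check: 1·37 − 1·22 = 15]
  22 = 1·15 + 7   → row D = row B − 1·row C = (7, −1, 2)   [check: −1·37 + 2·22 = 7]
  15 = 2·7 + 1   → row E = row C − 2·row D = (1, 3, −5)   [check: 3·37 − 5·22 = 1]
  7 = 7·1 + 0   → remainder 0, stop. gcd = 1 (last nonzero row E).
The gcd is 1, so 22 is invertible mod 37. The last nonzero row gives 3·37 − 5·22 = 1, so t = −5. So 22^(−1) ≡ −5 ≡ 32 (mod 37). Verify: 22 · 32 = 704 ≡ 1 (mod 37). ✓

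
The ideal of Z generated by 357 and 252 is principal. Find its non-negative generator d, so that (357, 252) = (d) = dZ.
(357, 252) = (21); d = 21

In the PID Z, (a, b) is generated by gcd(a, b). Compute gcd(357, 252) with the extended Euclidean algorithm, tracking rows (r, s, t) with s·357 + t·252 = r:
  row A: (357, 1, 0)   [1·357 + 0·252 = 357]
  row B: (252, 0, 1)   [0·357 + 1·252 = 252]
  357 = 1·252 + 105   → row C = row A − 1·row B = (105, 1, −1)   [check: 1·357 − 1·252 = 105]
  252 = 2·105 + 42   → row D = row B − 2·row C = (42, −2, 3)   [check: −2·357 + 3·252 = 42]
  105 = 2·42 + 21   → row E = row C − 2·row D = (21, 5, −7)   [check: 5·357 − 7·252 = 21]
  42 = 2·21 + 0   → remainder 0, stop. gcd = 21 (last nonzero row E).
So gcd(357, 252) = 21, with Bézout identity 5·357 − 7·252 = 21. Containment (⊇): the Bézout identity exhibits 21 as an element of (357, 252), giving (21) ⊆ (357, 252). Containment (⊆): since 21 | 357 and 21 | 252 (357 = 21·17, 252 = 21·12), every Z-linear combination of 357 and 252 is divisible by 21, so (357, 252) ⊆ (21). Therefore (357, 252) = (21), d = 21.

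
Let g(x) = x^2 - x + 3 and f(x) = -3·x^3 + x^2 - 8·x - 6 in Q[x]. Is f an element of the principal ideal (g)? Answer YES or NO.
In Q[x] the ideal (g) consists of all multiples of g, so f ∈ (g) iff g | f, i.e. iff the remainder of f on division by g is 0. Divide f by g (g is monic, so eliminate the leading term of the running remainder at each step):
  leading term -3·x^3: subtract (-3·x)·g(x) = -3·x^3 + 3·x^2 - 9·x, leaving -2·x^2 + x - 6
  leading term -2·x^2: subtract (-2)·g(x) = -2·x^2 + 2·x - 6, leaving -x
The remainder r(x) = -x ≠ 0 (and deg r < deg g), so g ∤ f, i.e. f ∉ (g).

Final answer: NO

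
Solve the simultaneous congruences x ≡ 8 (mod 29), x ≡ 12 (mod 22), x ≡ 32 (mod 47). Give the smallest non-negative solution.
The moduli 29, 22, 47 are pairwise coprime, so by the CRT there is a unique solution mod 29·22·47 = 29986.
Solve by successive substitution. Start with x ≡ 8 (mod 29).
  Combine with x ≡ 12 (mod 22): write x = 8 + 29·t and require 8 + 29·t ≡ 12 (mod 22), i.e. 29·t ≡ 12 − 8 ≡ 4 (mod 22). Since 29^(−1) ≡ 19 (mod 22) (29 ≡ 7 (mod 22)), t ≡ 19·4 ≡ 10 (mod 22). So x ≡ 8 + 29·10 = 298 (mod 638).
  Combine with x ≡ 32 (mod 47): write x = 298 + 638·t and require 298 + 638·t ≡ 32 (mod 47), i.e. 638·t ≡ 32 − 298 ≡ 16 (mod 47). Since 638^(−1) ≡ 7 (mod 47) (638 ≡ 27 (mod 47)), t ≡ 7·16 ≡ 18 (mod 47). So x ≡ 298 + 638·18 = 11782 (mod 29986).
Unique solution in [0, 29986): x = 11782.

Final answer: x ≡ 11782 (mod 29986); the representative in [0, 29986) is 11782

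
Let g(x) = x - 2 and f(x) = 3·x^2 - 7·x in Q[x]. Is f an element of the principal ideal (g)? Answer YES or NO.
NO

In Q[x] the ideal (g) consists of all multiples of g, so f ∈ (g) iff g | f, i.e. iff the remainder of f on division by g is 0. Divide f by g (g is monic, so eliminate the leading term of the running remainder at each step):
  leading term 3·x^2: subtract (3·x)·g(x) = 3·x^2 - 6·x, leaving -x
  leading term -x: subtract (-1)·g(x) = 2 - x, leaving -2
The remainder r(x) = -2 ≠ 0 (and deg r < deg g), so g ∤ f, i.e. f ∉ (g).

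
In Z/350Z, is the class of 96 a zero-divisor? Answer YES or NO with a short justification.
gcd(96, 350) = 2 > 1, so 96 is not a unit in Z/350Z. In Z/nZ every nonzero non-unit is a zero-divisor: explicitly, take b = 350/gcd = 175 ≠ 0 (mod 350); then 96·175 = 16800 = 48·350, i.e. 96·175 ≡ 0 (mod 350). So 96 is a zero-divisor.

Final answer: YES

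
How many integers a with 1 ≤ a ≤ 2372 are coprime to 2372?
The number of a ∈ {1, ..., 2372} with gcd(a, 2372) = 1 is by definition Euler's totient φ(2372). φ is multiplicative, with φ(p^e) = p^e − p^(e−1). Factorise 2372 = 2^2 · 593. Then
  φ(2372) = (2^2 − 2^1) · (593 − 1) = 2 · 592 = 1184.
So there are 1184 such integers.

Final answer: 1184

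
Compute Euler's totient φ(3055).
φ is multiplicative, with φ(p^e) = p^e − p^(e−1). Factorise 3055 = 5 · 13 · 47. Then
  φ(3055) = (5 − 1) · (13 − 1) · (47 − 1) = 4 · 12 · 46 = 2208.

Final answer: φ(3055) = 2208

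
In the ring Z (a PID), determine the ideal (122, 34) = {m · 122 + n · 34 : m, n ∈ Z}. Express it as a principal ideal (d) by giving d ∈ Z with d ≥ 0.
In the PID Z, (a, b) is generated by gcd(a, b). Compute gcd(122, 34) with the extended Euclidean algorithm, tracking rows (r, s, t) with s·122 + t·34 = r:
  row A: (122, 1, 0)   [1·122 + 0·34 = 122]
  row B: (34, 0, 1)   [0·122 + 1·34 = 34]
  122 = 3·34 + 20   → row C = row A − 3·row B = (20, 1, −3)   [check: 1·122 − 3·34 = 20]
  34 = 1·20 + 14   → row D = row B − 1·row C = (14, −1, 4)   [check: −1·122 + 4·34 = 14]
  20 = 1·14 + 6   → row E = row C − 1·row D = (6, 2, −7)   [check: 2·122 − 7·34 = 6]
  14 = 2·6 + 2   → row F = row D − 2·row E = (2, −5, 18)   [check: −5·122 + 18·34 = 2]
  6 = 3·2 + 0   → remainder 0, stop. gcd = 2 (last nonzero row F).
So gcd(122, 34) = 2, with Bézout identity −5·122 + 18·34 = 2. Containment (⊇): the Bézout identity exhibits 2 as an element of (122, 34), giving (2) ⊆ (122, 34). Containment (⊆): since 2 | 122 and 2 | 34 (122 = 2·61, 34 = 2·17), every Z-linear combination of 122 and 34 is divisible by 2, so (122, 34) ⊆ (2). Therefore (122, 34) = (2), d = 2.

Final answer: (122, 34) = (2); d = 2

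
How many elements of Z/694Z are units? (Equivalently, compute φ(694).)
Z/694Z has φ(694) = 346 units

An element a ∈ Z/694Z is a unit iff gcd(a, 694) = 1, so the number of units is φ(694). φ is multiplicative, with φ(p^e) = p^e − p^(e−1). Factorise 694 = 2 · 347. Then
  φ(694) = (2 − 1) · (347 − 1) = 1 · 346 = 346.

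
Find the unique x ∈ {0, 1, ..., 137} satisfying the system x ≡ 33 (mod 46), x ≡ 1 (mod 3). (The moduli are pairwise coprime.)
The moduli 46, 3 are pairwise coprime, so by the CRT there is a unique solution mod 46·3 = 138.
Solve by successive substitution. Start with x ≡ 33 (mod 46).
  Combine with x ≡ 1 (mod 3): write x = 33 + 46·t and require 33 + 46·t ≡ 1 (mod 3), i.e. 46·t ≡ 1 − 33 ≡ 1 (mod 3). Since 46^(−1) ≡ 1 (mod 3) (46 ≡ 1 (mod 3)), t ≡ 1·1 ≡ 1 (mod 3). So x ≡ 33 + 46·1 = 79 (mod 138).
Unique solution in [0, 138): x = 79.

Final answer: x ≡ 79 (mod 138); the representative in [0, 138) is 79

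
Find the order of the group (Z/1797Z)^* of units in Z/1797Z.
|(Z/1797Z)^*| = 1196

(Z/1797Z)^* consists of the classes a with gcd(a, 1797) = 1, so its order is φ(1797). φ is multiplicative, with φ(p^e) = p^e − p^(e−1). Factorise 1797 = 3 · 599. Then
  φ(1797) = (3 − 1) · (599 − 1) = 2 · 598 = 1196.
Thus |(Z/1797Z)^*| = 1196.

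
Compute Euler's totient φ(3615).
φ is multiplicative, with φ(p^e) = p^e − p^(e−1). Factorise 3615 = 3 · 5 · 241. Then
  φ(3615) = (3 − 1) · (5 − 1) · (241 − 1) = 2 · 4 · 240 = 1920.

Final answer: φ(3615) = 1920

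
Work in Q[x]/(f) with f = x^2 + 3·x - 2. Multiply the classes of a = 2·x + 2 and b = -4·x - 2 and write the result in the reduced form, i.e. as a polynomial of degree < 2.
a · b ≡ 12·x - 20 (mod f(x))

First multiply in Q[x] without reducing: a · b = -8·x^2 - 12·x - 4. Now divide by f(x) = x^2 + 3·x - 2, eliminating the leading term at each step:
  leading term -8·x^2: subtract (-8)·f(x) = -8·x^2 - 24·x + 16, leaving 12·x - 20
The degree is now < 2, so this is the remainder. Hence a · b ≡ 12·x - 20 in Q[x]/(f).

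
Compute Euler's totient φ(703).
φ(703) = 648

φ is multiplicative, with φ(p^e) = p^e − p^(e−1). Factorise 703 = 19 · 37. Then
  φ(703) = (19 − 1) · (37 − 1) = 18 · 36 = 648.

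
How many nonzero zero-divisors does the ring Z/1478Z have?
In Z/1478Z each nonzero element is either a unit (gcd with 1478 is 1) or a zero-divisor (gcd > 1). The number of units is φ(1478): factorise 1478 = 2 · 739, so φ(1478) = (2 − 1) · (739 − 1) = 1 · 738 = 738. The nonzero elements number 1478 − 1 = 1477. Hence the nonzero zero-divisors number 1477 − 738 = 739.

Final answer: Z/1478Z has 739 nonzero zero-divisors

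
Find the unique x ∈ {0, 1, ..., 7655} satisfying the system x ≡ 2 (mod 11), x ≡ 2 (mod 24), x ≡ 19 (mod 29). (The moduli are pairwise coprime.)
The moduli 11, 24, 29 are pairwise coprime, so by the CRT there is a unique solution mod 11·24·29 = 7656.
Solve by successive substitution. Start with x ≡ 2 (mod 11).
  Combine with x ≡ 2 (mod 24): write x = 2 + 11·t and require 2 + 11·t ≡ 2 (mod 24), i.e. 11·t ≡ 2 − 2 ≡ 0 (mod 24). Since 11^(−1) ≡ 11 (mod 24), t ≡ 11·0 ≡ 0 (mod 24). So x ≡ 2 + 11·0 = 2 (mod 264).
  Combine with x ≡ 19 (mod 29): write x = 2 + 264·t and require 2 + 264·t ≡ 19 (mod 29), i.e. 264·t ≡ 19 − 2 ≡ 17 (mod 29). Since 264^(−1) ≡ 10 (mod 29) (264 ≡ 3 (mod 29)), t ≡ 10·17 ≡ 25 (mod 29). So x ≡ 2 + 264·25 = 6602 (mod 7656).
Unique solution in [0, 7656): x = 6602.

Final answer: x ≡ 6602 (mod 7656); the representative in [0, 7656) is 6602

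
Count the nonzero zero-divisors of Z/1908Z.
Z/1908Z has 1283 nonzero zero-divisors

In Z/1908Z each nonzero element is either a unit (gcd with 1908 is 1) or a zero-divisor (gcd > 1). The number of units is φ(1908): factorise 1908 = 2^2 · 3^2 · 53, so φ(1908) = (2^2 − 2^1) · (3^2 − 3^1) · (53 − 1) = 2 · 6 · 52 = 624. The nonzero elements number 1908 − 1 = 1907. Hence the nonzero zero-divisors number 1907 − 624 = 1283.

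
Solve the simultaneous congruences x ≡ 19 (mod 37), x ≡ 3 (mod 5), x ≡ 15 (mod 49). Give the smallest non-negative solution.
The moduli 37, 5, 49 are pairwise coprime, so by the CRT there is a unique solution mod 37·5·49 = 9065.
Solve by successive substitution. Start with x ≡ 19 (mod 37).
  Combine with x ≡ 3 (mod 5): write x = 19 + 37·t and require 19 + 37·t ≡ 3 (mod 5), i.e. 37·t ≡ 3 − 19 ≡ 4 (mod 5). Since 37^(−1) ≡ 3 (mod 5) (37 ≡ 2 (mod 5)), t ≡ 3·4 ≡ 2 (mod 5). So x ≡ 19 + 37·2 = 93 (mod 185).
  Combine with x ≡ 15 (mod 49): write x = 93 + 185·t and require 93 + 185·t ≡ 15 (mod 49), i.e. 185·t ≡ 15 − 93 ≡ 20 (mod 49). Since 185^(−1) ≡ 40 (mod 49) (185 ≡ 38 (mod 49)), t ≡ 40·20 ≡ 16 (mod 49). So x ≡ 93 + 185·16 = 3053 (mod 9065).
Unique solution in [0, 9065): x = 3053.

Final answer: x ≡ 3053 (mod 9065); the representative in [0, 9065) is 3053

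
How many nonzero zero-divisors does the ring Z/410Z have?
In Z/410Z each nonzero element is either a unit (gcd with 410 is 1) or a zero-divisor (gcd > 1). The number of units is φ(410): factorise 410 = 2 · 5 · 41, so φ(410) = (2 − 1) · (5 − 1) · (41 − 1) = 1 · 4 · 40 = 160. The nonzero elements number 410 − 1 = 409. Hence the nonzero zero-divisors number 409 − 160 = 249.

Final answer: Z/410Z has 249 nonzero zero-divisors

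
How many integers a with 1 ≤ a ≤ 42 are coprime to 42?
The number of a ∈ {1, ..., 42} with gcd(a, 42) = 1 is by definition Euler's totient φ(42). φ is multiplicative, with φ(p^e) = p^e − p^(e−1). Factorise 42 = 2 · 3 · 7. Then
  φ(42) = (2 − 1) · (3 − 1) · (7 − 1) = 1 · 2 · 6 = 12.
So there are 12 such integers.

Final answer: 12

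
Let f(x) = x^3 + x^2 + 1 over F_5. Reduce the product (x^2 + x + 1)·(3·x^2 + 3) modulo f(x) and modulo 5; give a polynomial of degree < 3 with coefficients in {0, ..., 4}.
Multiply as integer polynomials: a · b = 3·x^4 + 3·x^3 + 6·x^2 + 3·x + 3. Reducing coefficients mod 5: a · b ≡ 3·x^4 + 3·x^3 + x^2 + 3·x + 3. Now divide by f(x) = x^3 + x^2 + 1 in F_5[x], eliminating the leading term at each step:
  leading term 3·x^4: subtract (3·x)·f(x) = 3·x^4 + 3·x^3 + 3·x, leaving x^2 + 3 (coefficients mod 5)
The degree is now < 3, so this is the remainder. Hence a · b ≡ x^2 + 3 in F_5[x]/(f).

Final answer: a · b ≡ x^2 + 3 (mod f(x))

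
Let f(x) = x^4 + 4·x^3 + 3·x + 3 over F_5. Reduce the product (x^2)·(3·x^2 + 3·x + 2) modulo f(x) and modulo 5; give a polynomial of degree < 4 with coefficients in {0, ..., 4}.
a · b ≡ x^3 + 2·x^2 + x + 1 (mod f(x))

Multiply as integer polynomials: a · b = 3·x^4 + 3·x^3 + 2·x^2. Reducing coefficients mod 5: a · b ≡ 3·x^4 + 3·x^3 + 2·x^2. Now divide by f(x) = x^4 + 4·x^3 + 3·x + 3 in F_5[x], eliminating the leading term at each step:
  leading term 3·x^4: subtract (3)·f(x) = 3·x^4 + 2·x^3 + 4·x + 4, leaving x^3 + 2·x^2 + x + 1 (coefficients mod 5)
The degree is now < 4, so this is the remainder. Hence a · b ≡ x^3 + 2·x^2 + x + 1 in F_5[x]/(f).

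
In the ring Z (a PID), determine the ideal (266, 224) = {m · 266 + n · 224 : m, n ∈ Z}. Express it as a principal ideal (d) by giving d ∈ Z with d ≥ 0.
In the PID Z, (a, b) is generated by gcd(a, b). Compute gcd(266, 224) with the extended Euclidean algorithm, tracking rows (r, s, t) with s·266 + t·224 = r:
  row A: (266, 1, 0)   [1·266 + 0·224 = 266]
  row B: (224, 0, 1)   [0·266 + 1·224 = 224]
  266 = 1·224 + 42   → row C = row A − 1·row B = (42, 1, −1)   [check: 1·266 − 1·224 = 42]
  224 = 5·42 + 14   → row D = row B − 5·row C = (14, −5, 6)   [check: −5·266 + 6·224 = 14]
  42 = 3·14 + 0   → remainder 0, stop. gcd = 14 (last nonzero row D).
So gcd(266, 224) = 14, with Bézout identity −5·266 + 6·224 = 14. Containment (⊇): the Bézout identity exhibits 14 as an element of (266, 224), giving (14) ⊆ (266, 224). Containment (⊆): since 14 | 266 and 14 | 224 (266 = 14·19, 224 = 14·16), every Z-linear combination of 266 and 224 is divisible by 14, so (266, 224) ⊆ (14). Therefore (266, 224) = (14), d = 14.

Final answer: (266, 224) = (14); d = 14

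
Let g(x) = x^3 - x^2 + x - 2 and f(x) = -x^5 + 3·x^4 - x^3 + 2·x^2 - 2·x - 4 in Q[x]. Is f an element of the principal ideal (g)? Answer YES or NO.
In Q[x] the ideal (g) consists of all multiples of g, so f ∈ (g) iff g | f, i.e. iff the remainder of f on division by g is 0. Divide f by g (g is monic, so eliminate the leading term of the running remainder at each step):
  leading term -x^5: subtract (-x^2)·g(x) = -x^5 + x^4 - x^3 + 2·x^2, leaving 2·x^4 - 2·x - 4
  leading term 2·x^4: subtract (2·x)·g(x) = 2·x^4 - 2·x^3 + 2·x^2 - 4·x, leaving 2·x^3 - 2·x^2 + 2·x - 4
  leading term 2·x^3: subtract (2)·g(x) = 2·x^3 - 2·x^2 + 2·x - 4, leaving 0
The remainder is 0, so f(x) = g(x) · h(x) with h(x) = -x^2 + 2·x + 2. Hence g | f, i.e. f ∈ (g).

Final answer: YES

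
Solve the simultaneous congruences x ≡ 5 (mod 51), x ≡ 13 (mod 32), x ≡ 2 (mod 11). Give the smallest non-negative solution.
The moduli 51, 32, 11 are pairwise coprime, so by the CRT there is a unique solution mod 51·32·11 = 17952.
Solve by successive substitution. Start with x ≡ 5 (mod 51).
  Combine with x ≡ 13 (mod 32): write x = 5 + 51·t and require 5 + 51·t ≡ 13 (mod 32), i.e. 51·t ≡ 13 − 5 ≡ 8 (mod 32). Since 51^(−1) ≡ 27 (mod 32) (51 ≡ 19 (mod 32)), t ≡ 27·8 ≡ 24 (mod 32). So x ≡ 5 + 51·24 = 1229 (mod 1632).
  Combine with x ≡ 2 (mod 11): write x = 1229 + 1632·t and require 1229 + 1632·t ≡ 2 (mod 11), i.e. 1632·t ≡ 2 − 1229 ≡ 5 (mod 11). Since 1632^(−1) ≡ 3 (mod 11) (1632 ≡ 4 (mod 11)), t ≡ 3·5 ≡ 4 (mod 11). So x ≡ 1229 + 1632·4 = 7757 (mod 17952).
Unique solution in [0, 17952): x = 7757.

Final answer: x ≡ 7757 (mod 17952); the representative in [0, 17952) is 7757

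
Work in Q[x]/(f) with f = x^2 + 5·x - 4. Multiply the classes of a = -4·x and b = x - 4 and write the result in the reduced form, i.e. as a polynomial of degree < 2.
a · b ≡ 36·x - 16 (mod f(x))

First multiply in Q[x] without reducing: a · b = -4·x^2 + 16·x. Now divide by f(x) = x^2 + 5·x - 4, eliminating the leading term at each step:
  leading term -4·x^2: subtract (-4)·f(x) = -4·x^2 - 20·x + 16, leaving 36·x - 16
The degree is now < 2, so this is the remainder. Hence a · b ≡ 36·x - 16 in Q[x]/(f).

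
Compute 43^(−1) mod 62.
Apply the extended Euclidean algorithm to (62, 43), tracking rows (r, s, t) with s·62 + t·43 = r. Each division r_prev = q·r_cur + r_new produces the new row as (previous row) − q·(current row):
  row A: (62, 1, 0)   [1·62 + 0·43 = 62]
  row B: (43, 0, 1)   [0·62 + 1·43 = 43]
  62 = 1·43 + 19   → row C = row A − 1·row B = (19, 1, −1)   [check: 1·62 − 1·43 = 19]
  43 = 2·19 + 5   → row D = row B − 2·row C = (5, −2, 3)   [check: −2·62 + 3·43 = 5]
  19 = 3·5 + 4   → row E = row C − 3·row D = (4, 7, −10)   [check: 7·62 − 10·43 = 4]
  5 = 1·4 + 1   → row F = row D − 1·row E = (1, −9, 13)   [check: −9·62 + 13·43 = 1]
  4 = 4·1 + 0   → remainder 0, stop. gcd = 1 (last nonzero row F).
The gcd is 1, so 43 is invertible mod 62. The last nonzero row gives −9·62 + 13·43 = 1, so t = 13. So 43^(−1) ≡ 13 (mod 62). Verify: 43 · 13 = 559 ≡ 1 (mod 62). ✓

Final answer: 43^(−1) ≡ 13 (mod 62)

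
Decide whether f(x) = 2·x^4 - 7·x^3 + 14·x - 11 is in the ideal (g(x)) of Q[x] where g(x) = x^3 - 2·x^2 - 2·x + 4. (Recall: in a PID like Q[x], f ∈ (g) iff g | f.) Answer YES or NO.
In Q[x] the ideal (g) consists of all multiples of g, so f ∈ (g) iff g | f, i.e. iff the remainder of f on division by g is 0. Divide f by g (g is monic, so eliminate the leading term of the running remainder at each step):
  leading term 2·x^4: subtract (2·x)·g(x) = 2·x^4 - 4·x^3 - 4·x^2 + 8·x, leaving -3·x^3 + 4·x^2 + 6·x - 11
  leading term -3·x^3: subtract (-3)·g(x) = -3·x^3 + 6·x^2 + 6·x - 12, leaving 1 - 2·x^2
The remainder r(x) = 1 - 2·x^2 ≠ 0 (and deg r < deg g), so g ∤ f, i.e. f ∉ (g).

Final answer: NO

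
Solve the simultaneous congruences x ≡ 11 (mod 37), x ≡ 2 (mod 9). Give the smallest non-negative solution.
The moduli 37, 9 are pairwise coprime, so by the CRT there is a unique solution mod 37·9 = 333.
Solve by successive substitution. Start with x ≡ 11 (mod 37).
  Combine with x ≡ 2 (mod 9): write x = 11 + 37·t and require 11 + 37·t ≡ 2 (mod 9), i.e. 37·t ≡ 2 − 11 ≡ 0 (mod 9). Since 37^(−1) ≡ 1 (mod 9) (37 ≡ 1 (mod 9)), t ≡ 1·0 ≡ 0 (mod 9). So x ≡ 11 + 37·0 = 11 (mod 333).
Unique solution in [0, 333): x = 11.

Final answer: x ≡ 11 (mod 333); the representative in [0, 333) is 11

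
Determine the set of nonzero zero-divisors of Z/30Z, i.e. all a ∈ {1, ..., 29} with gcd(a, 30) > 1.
nonzero zero-divisors of Z/30Z = {2, 3, 4, 5, 6, 8, 9, 10, 12, 14, 15, 16, 18, 20, 21, 22, 24, 25, 26, 27, 28}

An element a ∈ Z/30Z (with a ≠ 0) is a zero-divisor iff gcd(a, 30) > 1 (because a is a unit precisely when gcd(a, n) = 1, and in Z/nZ every nonzero, non-unit element is a zero-divisor). Scan a = 1, ..., 29 and keep those with gcd(a, 30) > 1:
  gcd(2, 30) = 2, gcd(3, 30) = 3, gcd(4, 30) = 2, gcd(5, 30) = 5, gcd(6, 30) = 6, gcd(8, 30) = 2, gcd(9, 30) = 3, gcd(10, 30) = 10, gcd(12, 30) = 6, gcd(14, 30) = 2, gcd(15, 30) = 15, gcd(16, 30) = 2, gcd(18, 30) = 6, gcd(20, 30) = 10, gcd(21, 30) = 3, gcd(22, 30) = 2, gcd(24, 30) = 6, gcd(25, 30) = 5, gcd(26, 30) = 2, gcd(27, 30) = 3, gcd(28, 30) = 2.
All other a ∈ {1, ..., 29} have gcd(a, 30) = 1 and are units. So the nonzero zero-divisors are exactly the 21 values of a appearing in this scan.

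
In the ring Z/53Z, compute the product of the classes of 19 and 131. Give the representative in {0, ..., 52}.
Reduce the factors first: 131 ≡ 25 (mod 53), so 19 · 131 ≡ 19 · 25 (mod 53). 19 · 25 = 475. Dividing by 53: 475 = 8·53 + 51. So (19 · 131) mod 53 = 51.

Final answer: 51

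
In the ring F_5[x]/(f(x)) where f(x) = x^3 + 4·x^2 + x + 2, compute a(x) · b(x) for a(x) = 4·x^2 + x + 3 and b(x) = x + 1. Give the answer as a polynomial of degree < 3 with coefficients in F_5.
a · b ≡ 4·x^2 (mod f(x))

Multiply as integer polynomials: a · b = 4·x^3 + 5·x^2 + 4·x + 3. Reducing coefficients mod 5: a · b ≡ 4·x^3 + 4·x + 3. Now divide by f(x) = x^3 + 4·x^2 + x + 2 in F_5[x], eliminating the leading term at each step:
  leading term 4·x^3: subtract (4)·f(x) = 4·x^3 + x^2 + 4·x + 3, leaving 4·x^2 (coefficients mod 5)
The degree is now < 3, so this is the remainder. Hence a · b ≡ 4·x^2 in F_5[x]/(f).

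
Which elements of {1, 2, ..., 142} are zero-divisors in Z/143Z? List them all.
nonzero zero-divisors of Z/143Z = {11, 13, 22, 26, 33, 39, 44, 52, 55, 65, 66, 77, 78, 88, 91, 99, 104, 110, 117, 121, 130, 132}

An element a ∈ Z/143Z (with a ≠ 0) is a zero-divisor iff gcd(a, 143) > 1 (because a is a unit precisely when gcd(a, n) = 1, and in Z/nZ every nonzero, non-unit element is a zero-divisor). Scan a = 1, ..., 142 and keep those with gcd(a, 143) > 1:
  gcd(11, 143) = 11, gcd(13, 143) = 13, gcd(22, 143) = 11, gcd(26, 143) = 13, gcd(33, 143) = 11, gcd(39, 143) = 13, gcd(44, 143) = 11, gcd(52, 143) = 13, gcd(55, 143) = 11, gcd(65, 143) = 13, gcd(66, 143) = 11, gcd(77, 143) = 11, gcd(78, 143) = 13, gcd(88, 143) = 11, gcd(91, 143) = 13, gcd(99, 143) = 11, gcd(104, 143) = 13, gcd(110, 143) = 11, gcd(117, 143) = 13, gcd(121, 143) = 11, gcd(130, 143) = 13, gcd(132, 143) = 11.
All other a ∈ {1, ..., 142} have gcd(a, 143) = 1 and are units. So the nonzero zero-divisors are exactly the 22 values of a appearing in this scan.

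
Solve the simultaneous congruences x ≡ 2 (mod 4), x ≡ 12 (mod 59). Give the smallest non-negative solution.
The moduli 4, 59 are pairwise coprime, so by the CRT there is a unique solution mod 4·59 = 236.
Solve by successive substitution. Start with x ≡ 2 (mod 4).
  Combine with x ≡ 12 (mod 59): write x = 2 + 4·t and require 2 + 4·t ≡ 12 (mod 59), i.e. 4·t ≡ 12 − 2 ≡ 10 (mod 59). Since 4^(−1) ≡ 15 (mod 59), t ≡ 15·10 ≡ 32 (mod 59). So x ≡ 2 + 4·32 = 130 (mod 236).
Unique solution in [0, 236): x = 130.

Final answer: x ≡ 130 (mod 236); the representative in [0, 236) is 130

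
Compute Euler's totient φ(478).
φ(478) = 238

φ is multiplicative, with φ(p^e) = p^e − p^(e−1). Factorise 478 = 2 · 239. Then
  φ(478) = (2 − 1) · (239 − 1) = 1 · 238 = 238.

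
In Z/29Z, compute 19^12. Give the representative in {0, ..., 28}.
Use repeated squaring. Binary(12) = 1100. Walk through the bits of the exponent 12 left-to-right: at each bit after the leading one, square the running value, then multiply by 19 if the bit is 1 (always reducing mod 29):
  bit 1 = 1 (leading): start with 19.
  bit 2 = 1: square 19^2 = 361 ≡ 13; bit is 1, so multiply 13·19 = 247 ≡ 15 (mod 29).
  bit 3 = 0: square 15^2 = 225 ≡ 22 (mod 29).
  bit 4 = 0: square 22^2 = 484 ≡ 20 (mod 29).
Final value: 19^12 ≡ 20 (mod 29).

Final answer: 20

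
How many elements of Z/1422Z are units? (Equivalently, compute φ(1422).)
Z/1422Z has φ(1422) = 468 units

An element a ∈ Z/1422Z is a unit iff gcd(a, 1422) = 1, so the number of units is φ(1422). φ is multiplicative, with φ(p^e) = p^e − p^(e−1). Factorise 1422 = 2 · 3^2 · 79. Then
  φ(1422) = (2 − 1) · (3^2 − 3^1) · (79 − 1) = 1 · 6 · 78 = 468.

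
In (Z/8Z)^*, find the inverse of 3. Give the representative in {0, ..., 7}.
Apply the extended Euclidean algorithm to (8, 3), tracking rows (r, s, t) with s·8 + t·3 = r. Each division r_prev = q·r_cur + r_new produces the new row as (previous row) − q·(current row):
  row A: (8, 1, 0)   [1·8 + 0·3 = 8]
  row B: (3, 0, 1)   [0·8 + 1·3 = 3]
  8 = 2·3 + 2   → row C = row A − 2·row B = (2, 1, −2)   [check: 1·8 − 2·3 = 2]
  3 = 1·2 + 1   → row D = row B − 1·row C = (1, −1, 3)   [check: −1·8 + 3·3 = 1]
  2 = 2·1 + 0   → remainder 0, stop. gcd = 1 (last nonzero row D).
The gcd is 1, so 3 is invertible mod 8. The last nonzero row gives −1·8 + 3·3 = 1, so t = 3. So 3^(−1) ≡ 3 (mod 8). Verify: 3 · 3 = 9 ≡ 1 (mod 8). ✓

Final answer: 3^(−1) ≡ 3 (mod 8)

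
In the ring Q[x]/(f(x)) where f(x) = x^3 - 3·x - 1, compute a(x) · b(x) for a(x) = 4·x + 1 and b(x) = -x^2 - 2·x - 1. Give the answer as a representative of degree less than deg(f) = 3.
First multiply in Q[x] without reducing: a · b = -4·x^3 - 9·x^2 - 6·x - 1. Now divide by f(x) = x^3 - 3·x - 1, eliminating the leading term at each step:
  leading term -4·x^3: subtract (-4)·f(x) = -4·x^3 + 12·x + 4, leaving -9·x^2 - 18·x - 5
The degree is now < 3, so this is the remainder. Hence a · b ≡ -9·x^2 - 18·x - 5 in Q[x]/(f).

Final answer: a · b ≡ -9·x^2 - 18·x - 5 (mod f(x))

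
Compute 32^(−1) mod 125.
32^(−1) ≡ 43 (mod 125)

Apply the extended Euclidean algorithm to (125, 32), tracking rows (r, s, t) with s·125 + t·32 = r. Each division r_prev = q·r_cur + r_new produces the new row as (previous row) − q·(current row):
  row A: (125, 1, 0)   [1·125 + 0·32 = 125]
  row B: (32, 0, 1)   [0·125 + 1·32 = 32]
  125 = 3·32 + 29   → row C = row A − 3·row B = (29, 1, −3)   [check: 1·125 − 3·32 = 29]
  32 = 1·29 + 3   → row D = row B − 1·row C = (3, −1, 4)   [check: −1·125 + 4·32 = 3]
  29 = 9·3 + 2   → row E = row C − 9·row D = (2, 10, −39)   [check: 10·125 − 39·32 = 2]
  3 = 1·2 + 1   → row F = row D − 1·row E = (1, −11, 43)   [check: −11·125 + 43·32 = 1]
  2 = 2·1 + 0   → remainder 0, stop. gcd = 1 (last nonzero row F).
The gcd is 1, so 32 is invertible mod 125. The last nonzero row gives −11·125 + 43·32 = 1, so t = 43. So 32^(−1) ≡ 43 (mod 125). Verify: 32 · 43 = 1376 ≡ 1 (mod 125). ✓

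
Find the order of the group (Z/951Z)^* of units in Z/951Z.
|(Z/951Z)^*| = 632

(Z/951Z)^* consists of the classes a with gcd(a, 951) = 1, so its order is φ(951). φ is multiplicative, with φ(p^e) = p^e − p^(e−1). Factorise 951 = 3 · 317. Then
  φ(951) = (3 − 1) · (317 − 1) = 2 · 316 = 632.
Thus |(Z/951Z)^*| = 632.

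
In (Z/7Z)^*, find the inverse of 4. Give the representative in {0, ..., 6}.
Apply the extended Euclidean algorithm to (7, 4), tracking rows (r, s, t) with s·7 + t·4 = r. Each division r_prev = q·r_cur + r_new produces the new row as (previous row) − q·(current row):
  row A: (7, 1, 0)   [1·7 + 0·4 = 7]
  row B: (4, 0, 1)   [0·7 + 1·4 = 4]
  7 = 1·4 + 3   → row C = row A − 1·row B = (3, 1, −1)   [check: 1·7 − 1·4 = 3]
  4 = 1·3 + 1   → row D = row B − 1·row C = (1, −1, 2)   [check: −1·7 + 2·4 = 1]
  3 = 3·1 + 0   → remainder 0, stop. gcd = 1 (last nonzero row D).
The gcd is 1, so 4 is invertible mod 7. The last nonzero row gives −1·7 + 2·4 = 1, so t = 2. So 4^(−1) ≡ 2 (mod 7). Verify: 4 · 2 = 8 ≡ 1 (mod 7). ✓

Final answer: 4^(−1) ≡ 2 (mod 7)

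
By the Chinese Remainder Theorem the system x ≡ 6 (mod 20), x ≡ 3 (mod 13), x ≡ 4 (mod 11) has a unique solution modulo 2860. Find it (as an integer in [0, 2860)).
The moduli 20, 13, 11 are pairwise coprime, so by the CRT there is a unique solution mod 20·13·11 = 2860.
Solve by successive substitution. Start with x ≡ 6 (mod 20).
  Combine with x ≡ 3 (mod 13): write x = 6 + 20·t and require 6 + 20·t ≡ 3 (mod 13), i.e. 20·t ≡ 3 − 6 ≡ 10 (mod 13). Since 20^(−1) ≡ 2 (mod 13) (20 ≡ 7 (mod 13)), t ≡ 2·10 ≡ 7 (mod 13). So x ≡ 6 + 20·7 = 146 (mod 260).
  Combine with x ≡ 4 (mod 11): write x = 146 + 260·t and require 146 + 260·t ≡ 4 (mod 11), i.e. 260·t ≡ 4 − 146 ≡ 1 (mod 11). Since 260^(−1) ≡ 8 (mod 11) (260 ≡ 7 (mod 11)), t ≡ 8·1 ≡ 8 (mod 11). So x ≡ 146 + 260·8 = 2226 (mod 2860).
Unique solution in [0, 2860): x = 2226.

Final answer: x ≡ 2226 (mod 2860); the representative in [0, 2860) is 2226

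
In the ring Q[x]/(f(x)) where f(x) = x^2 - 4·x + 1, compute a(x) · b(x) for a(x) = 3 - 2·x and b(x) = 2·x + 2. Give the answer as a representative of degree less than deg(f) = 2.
a · b ≡ 10 - 14·x (mod f(x))

First multiply in Q[x] without reducing: a · b = -4·x^2 + 2·x + 6. Now divide by f(x) = x^2 - 4·x + 1, eliminating the leading term at each step:
  leading term -4·x^2: subtract (-4)·f(x) = -4·x^2 + 16·x - 4, leaving 10 - 14·x
The degree is now < 2, so this is the remainder. Hence a · b ≡ 10 - 14·x in Q[x]/(f).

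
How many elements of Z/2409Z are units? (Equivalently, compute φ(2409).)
Z/2409Z has φ(2409) = 1440 units

An element a ∈ Z/2409Z is a unit iff gcd(a, 2409) = 1, so the number of units is φ(2409). φ is multiplicative, with φ(p^e) = p^e − p^(e−1). Factorise 2409 = 3 · 11 · 73. Then
  φ(2409) = (3 − 1) · (11 − 1) · (73 − 1) = 2 · 10 · 72 = 1440.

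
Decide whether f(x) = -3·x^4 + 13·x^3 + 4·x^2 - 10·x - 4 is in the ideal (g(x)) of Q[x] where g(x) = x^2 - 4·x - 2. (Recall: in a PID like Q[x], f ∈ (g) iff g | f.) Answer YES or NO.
In Q[x] the ideal (g) consists of all multiples of g, so f ∈ (g) iff g | f, i.e. iff the remainder of f on division by g is 0. Divide f by g (g is monic, so eliminate the leading term of the running remainder at each step):
  leading term -3·x^4: subtract (-3·x^2)·g(x) = -3·x^4 + 12·x^3 + 6·x^2, leaving x^3 - 2·x^2 - 10·x - 4
  leading term x^3: subtract (x)·g(x) = x^3 - 4·x^2 - 2·x, leaving 2·x^2 - 8·x - 4
  leading term 2·x^2: subtract (2)·g(x) = 2·x^2 - 8·x - 4, leaving 0
The remainder is 0, so f(x) = g(x) · h(x) with h(x) = -3·x^2 + x + 2. Hence g | f, i.e. f ∈ (g).

Final answer: YES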